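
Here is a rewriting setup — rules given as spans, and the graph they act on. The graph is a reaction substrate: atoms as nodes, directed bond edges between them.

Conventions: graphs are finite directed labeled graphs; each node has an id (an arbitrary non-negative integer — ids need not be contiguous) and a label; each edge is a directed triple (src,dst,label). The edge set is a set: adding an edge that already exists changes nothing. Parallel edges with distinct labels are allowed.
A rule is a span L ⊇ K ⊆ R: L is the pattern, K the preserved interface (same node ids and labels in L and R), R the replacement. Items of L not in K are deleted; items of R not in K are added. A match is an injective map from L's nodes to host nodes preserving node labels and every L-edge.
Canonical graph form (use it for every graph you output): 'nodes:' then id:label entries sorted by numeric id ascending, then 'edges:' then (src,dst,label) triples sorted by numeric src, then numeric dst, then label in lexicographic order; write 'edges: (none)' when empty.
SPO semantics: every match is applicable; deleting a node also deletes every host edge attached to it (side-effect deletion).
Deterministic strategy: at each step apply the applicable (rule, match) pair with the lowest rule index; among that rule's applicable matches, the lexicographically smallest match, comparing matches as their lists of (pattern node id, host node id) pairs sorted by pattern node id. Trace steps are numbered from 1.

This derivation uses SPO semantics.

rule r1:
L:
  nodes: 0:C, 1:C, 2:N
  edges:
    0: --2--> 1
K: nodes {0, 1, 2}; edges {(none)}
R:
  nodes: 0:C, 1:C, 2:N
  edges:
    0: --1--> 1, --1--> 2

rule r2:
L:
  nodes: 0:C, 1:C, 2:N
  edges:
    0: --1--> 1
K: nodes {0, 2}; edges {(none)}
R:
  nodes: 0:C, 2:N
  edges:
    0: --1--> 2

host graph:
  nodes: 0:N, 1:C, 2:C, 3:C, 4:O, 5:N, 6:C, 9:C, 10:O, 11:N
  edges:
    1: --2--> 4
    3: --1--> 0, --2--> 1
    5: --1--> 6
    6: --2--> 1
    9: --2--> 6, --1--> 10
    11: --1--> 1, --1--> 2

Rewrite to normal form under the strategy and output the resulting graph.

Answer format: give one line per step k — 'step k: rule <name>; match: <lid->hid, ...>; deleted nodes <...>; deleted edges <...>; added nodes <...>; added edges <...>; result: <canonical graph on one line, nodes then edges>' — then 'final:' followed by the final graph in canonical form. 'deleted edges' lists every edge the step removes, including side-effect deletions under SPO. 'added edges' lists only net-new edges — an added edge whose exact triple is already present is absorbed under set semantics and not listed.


step 1: rule r1; match: 0->3, 1->1, 2->0; deleted nodes (none); deleted edges (3,1,2); added nodes (none); added edges (3,1,1); result: nodes: 0:N, 1:C, 2:C, 3:C, 4:O, 5:N, 6:C, 9:C, 10:O, 11:N edges: (1,4,2); (3,0,1); (3,1,1); (5,6,1); (6,1,2); (9,6,2); (9,10,1); (11,1,1); (11,2,1)
step 2: rule r1; match: 0->6, 1->1, 2->0; deleted nodes (none); deleted edges (6,1,2); added nodes (none); added edges (6,0,1); (6,1,1); result: nodes: 0:N, 1:C, 2:C, 3:C, 4:O, 5:N, 6:C, 9:C, 10:O, 11:N edges: (1,4,2); (3,0,1); (3,1,1); (5,6,1); (6,0,1); (6,1,1); (9,6,2); (9,10,1); (11,1,1); (11,2,1)
step 3: rule r1; match: 0->9, 1->6, 2->0; deleted nodes (none); deleted edges (9,6,2); added nodes (none); added edges (9,0,1); (9,6,1); result: nodes: 0:N, 1:C, 2:C, 3:C, 4:O, 5:N, 6:C, 9:C, 10:O, 11:N edges: (1,4,2); (3,0,1); (3,1,1); (5,6,1); (6,0,1); (6,1,1); (9,0,1); (9,6,1); (9,10,1); (11,1,1); (11,2,1)
step 4: rule r2; match: 0->3, 1->1, 2->0; deleted nodes 1; deleted edges (1,4,2); (3,1,1); (6,1,1); (11,1,1); added nodes (none); added edges (none); result: nodes: 0:N, 2:C, 3:C, 4:O, 5:N, 6:C, 9:C, 10:O, 11:N edges: (3,0,1); (5,6,1); (6,0,1); (9,0,1); (9,6,1); (9,10,1); (11,2,1)
step 5: rule r2; match: 0->9, 1->6, 2->0; deleted nodes 6; deleted edges (5,6,1); (6,0,1); (9,6,1); added nodes (none); added edges (none); result: nodes: 0:N, 2:C, 3:C, 4:O, 5:N, 9:C, 10:O, 11:N edges: (3,0,1); (9,0,1); (9,10,1); (11,2,1)
final:
nodes: 0:N, 2:C, 3:C, 4:O, 5:N, 9:C, 10:O, 11:N
edges: (3,0,1); (9,0,1); (9,10,1); (11,2,1)


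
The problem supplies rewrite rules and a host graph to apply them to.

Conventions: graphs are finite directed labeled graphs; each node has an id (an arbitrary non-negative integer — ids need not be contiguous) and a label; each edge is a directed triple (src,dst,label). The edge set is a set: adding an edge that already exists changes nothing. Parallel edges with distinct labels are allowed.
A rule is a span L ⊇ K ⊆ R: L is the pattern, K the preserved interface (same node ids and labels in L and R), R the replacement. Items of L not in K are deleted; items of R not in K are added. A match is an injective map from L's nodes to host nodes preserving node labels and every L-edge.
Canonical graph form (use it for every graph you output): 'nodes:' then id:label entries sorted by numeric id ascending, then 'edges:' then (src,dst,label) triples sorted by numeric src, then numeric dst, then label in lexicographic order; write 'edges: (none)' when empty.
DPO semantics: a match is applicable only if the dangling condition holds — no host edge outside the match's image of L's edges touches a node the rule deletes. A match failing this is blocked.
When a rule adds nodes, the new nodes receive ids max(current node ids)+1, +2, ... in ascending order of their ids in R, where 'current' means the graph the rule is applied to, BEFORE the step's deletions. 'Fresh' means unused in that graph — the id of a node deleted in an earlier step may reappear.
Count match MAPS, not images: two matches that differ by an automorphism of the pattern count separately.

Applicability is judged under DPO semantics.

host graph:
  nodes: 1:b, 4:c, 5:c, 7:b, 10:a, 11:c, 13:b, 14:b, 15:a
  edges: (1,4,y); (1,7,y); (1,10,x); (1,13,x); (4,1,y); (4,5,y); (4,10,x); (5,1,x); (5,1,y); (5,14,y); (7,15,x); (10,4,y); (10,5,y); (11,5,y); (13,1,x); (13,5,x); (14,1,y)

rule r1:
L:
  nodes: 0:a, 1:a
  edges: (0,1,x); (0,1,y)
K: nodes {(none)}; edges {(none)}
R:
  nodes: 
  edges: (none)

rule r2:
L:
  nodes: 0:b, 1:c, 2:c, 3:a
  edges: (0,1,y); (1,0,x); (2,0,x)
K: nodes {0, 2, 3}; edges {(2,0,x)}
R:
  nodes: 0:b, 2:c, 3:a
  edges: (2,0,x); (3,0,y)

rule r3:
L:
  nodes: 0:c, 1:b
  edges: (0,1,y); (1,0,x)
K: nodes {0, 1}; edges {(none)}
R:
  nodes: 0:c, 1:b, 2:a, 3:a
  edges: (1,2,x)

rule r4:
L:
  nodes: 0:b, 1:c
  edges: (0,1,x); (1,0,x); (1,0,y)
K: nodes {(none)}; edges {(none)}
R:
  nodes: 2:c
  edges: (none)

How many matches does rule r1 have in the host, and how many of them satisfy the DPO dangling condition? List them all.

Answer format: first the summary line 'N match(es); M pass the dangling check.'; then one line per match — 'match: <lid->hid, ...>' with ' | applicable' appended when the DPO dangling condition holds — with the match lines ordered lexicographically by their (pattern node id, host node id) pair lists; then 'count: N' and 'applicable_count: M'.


0 match(es); 0 pass the dangling check.
count: 0
applicable_count: 0


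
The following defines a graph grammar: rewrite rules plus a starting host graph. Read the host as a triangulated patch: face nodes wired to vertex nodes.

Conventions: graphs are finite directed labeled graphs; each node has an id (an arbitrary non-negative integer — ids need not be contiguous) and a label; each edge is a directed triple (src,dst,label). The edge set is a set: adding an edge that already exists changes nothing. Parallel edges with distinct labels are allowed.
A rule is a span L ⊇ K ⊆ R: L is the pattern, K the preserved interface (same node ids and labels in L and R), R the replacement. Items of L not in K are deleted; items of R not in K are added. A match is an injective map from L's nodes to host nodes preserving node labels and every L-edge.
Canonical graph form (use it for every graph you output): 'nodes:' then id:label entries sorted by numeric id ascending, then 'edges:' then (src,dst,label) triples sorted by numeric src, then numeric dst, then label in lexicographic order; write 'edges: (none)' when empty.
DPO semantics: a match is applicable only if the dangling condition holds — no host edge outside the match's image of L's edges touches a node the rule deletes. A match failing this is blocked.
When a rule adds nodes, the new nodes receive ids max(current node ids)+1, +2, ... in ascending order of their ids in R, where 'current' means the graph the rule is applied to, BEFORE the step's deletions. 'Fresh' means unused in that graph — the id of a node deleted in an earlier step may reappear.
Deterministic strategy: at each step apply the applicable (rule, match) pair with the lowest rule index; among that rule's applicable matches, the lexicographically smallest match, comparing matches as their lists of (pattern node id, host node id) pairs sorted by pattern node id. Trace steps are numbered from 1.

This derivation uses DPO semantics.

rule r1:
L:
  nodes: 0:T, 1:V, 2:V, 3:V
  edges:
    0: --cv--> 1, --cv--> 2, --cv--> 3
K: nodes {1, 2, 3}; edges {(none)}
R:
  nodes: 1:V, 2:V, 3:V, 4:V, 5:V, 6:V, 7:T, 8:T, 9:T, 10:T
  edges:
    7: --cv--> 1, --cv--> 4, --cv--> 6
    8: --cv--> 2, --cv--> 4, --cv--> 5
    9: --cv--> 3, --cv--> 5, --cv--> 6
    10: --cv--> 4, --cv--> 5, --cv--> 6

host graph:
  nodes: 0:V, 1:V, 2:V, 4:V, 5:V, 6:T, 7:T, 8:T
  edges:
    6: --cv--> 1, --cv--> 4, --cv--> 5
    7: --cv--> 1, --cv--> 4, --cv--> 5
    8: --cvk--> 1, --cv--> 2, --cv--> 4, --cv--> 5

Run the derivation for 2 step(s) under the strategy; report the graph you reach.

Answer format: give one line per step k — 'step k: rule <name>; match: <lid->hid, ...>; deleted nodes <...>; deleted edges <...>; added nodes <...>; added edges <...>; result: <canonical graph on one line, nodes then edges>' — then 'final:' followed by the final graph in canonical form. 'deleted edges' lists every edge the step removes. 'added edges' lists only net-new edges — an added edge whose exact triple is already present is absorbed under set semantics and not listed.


step 1: rule r1; match: 0->6, 1->1, 2->4, 3->5; deleted nodes 6; deleted edges (6,1,cv); (6,4,cv); (6,5,cv); added nodes 9, 10, 11, 12, 13, 14, 15; added edges (12,1,cv); (12,9,cv); (12,11,cv); (13,4,cv); (13,9,cv); (13,10,cv); (14,5,cv); (14,10,cv); (14,11,cv); (15,9,cv); (15,10,cv); (15,11,cv); result: nodes: 0:V, 1:V, 2:V, 4:V, 5:V, 7:T, 8:T, 9:V, 10:V, 11:V, 12:T, 13:T, 14:T, 15:T edges: (7,1,cv); (7,4,cv); (7,5,cv); (8,1,cvk); (8,2,cv); (8,4,cv); (8,5,cv); (12,1,cv); (12,9,cv); (12,11,cv); (13,4,cv); (13,9,cv); (13,10,cv); (14,5,cv); (14,10,cv); (14,11,cv); (15,9,cv); (15,10,cv); (15,11,cv)
step 2: rule r1; match: 0->7, 1->1, 2->4, 3->5; deleted nodes 7; deleted edges (7,1,cv); (7,4,cv); (7,5,cv); added nodes 16, 17, 18, 19, 20, 21, 22; added edges (19,1,cv); (19,16,cv); (19,18,cv); (20,4,cv); (20,16,cv); (20,17,cv); (21,5,cv); (21,17,cv); (21,18,cv); (22,16,cv); (22,17,cv); (22,18,cv); result: nodes: 0:V, 1:V, 2:V, 4:V, 5:V, 8:T, 9:V, 10:V, 11:V, 12:T, 13:T, 14:T, 15:T, 16:V, 17:V, 18:V, 19:T, 20:T, 21:T, 22:T edges: (8,1,cvk); (8,2,cv); (8,4,cv); (8,5,cv); (12,1,cv); (12,9,cv); (12,11,cv); (13,4,cv); (13,9,cv); (13,10,cv); (14,5,cv); (14,10,cv); (14,11,cv); (15,9,cv); (15,10,cv); (15,11,cv); (19,1,cv); (19,16,cv); (19,18,cv); (20,4,cv); (20,16,cv); (20,17,cv); (21,5,cv); (21,17,cv); (21,18,cv); (22,16,cv); (22,17,cv); (22,18,cv)
final:
nodes: 0:V, 1:V, 2:V, 4:V, 5:V, 8:T, 9:V, 10:V, 11:V, 12:T, 13:T, 14:T, 15:T, 16:V, 17:V, 18:V, 19:T, 20:T, 21:T, 22:T
edges: (8,1,cvk); (8,2,cv); (8,4,cv); (8,5,cv); (12,1,cv); (12,9,cv); (12,11,cv); (13,4,cv); (13,9,cv); (13,10,cv); (14,5,cv); (14,10,cv); (14,11,cv); (15,9,cv); (15,10,cv); (15,11,cv); (19,1,cv); (19,16,cv); (19,18,cv); (20,4,cv); (20,16,cv); (20,17,cv); (21,5,cv); (21,17,cv); (21,18,cv); (22,16,cv); (22,17,cv); (22,18,cv)


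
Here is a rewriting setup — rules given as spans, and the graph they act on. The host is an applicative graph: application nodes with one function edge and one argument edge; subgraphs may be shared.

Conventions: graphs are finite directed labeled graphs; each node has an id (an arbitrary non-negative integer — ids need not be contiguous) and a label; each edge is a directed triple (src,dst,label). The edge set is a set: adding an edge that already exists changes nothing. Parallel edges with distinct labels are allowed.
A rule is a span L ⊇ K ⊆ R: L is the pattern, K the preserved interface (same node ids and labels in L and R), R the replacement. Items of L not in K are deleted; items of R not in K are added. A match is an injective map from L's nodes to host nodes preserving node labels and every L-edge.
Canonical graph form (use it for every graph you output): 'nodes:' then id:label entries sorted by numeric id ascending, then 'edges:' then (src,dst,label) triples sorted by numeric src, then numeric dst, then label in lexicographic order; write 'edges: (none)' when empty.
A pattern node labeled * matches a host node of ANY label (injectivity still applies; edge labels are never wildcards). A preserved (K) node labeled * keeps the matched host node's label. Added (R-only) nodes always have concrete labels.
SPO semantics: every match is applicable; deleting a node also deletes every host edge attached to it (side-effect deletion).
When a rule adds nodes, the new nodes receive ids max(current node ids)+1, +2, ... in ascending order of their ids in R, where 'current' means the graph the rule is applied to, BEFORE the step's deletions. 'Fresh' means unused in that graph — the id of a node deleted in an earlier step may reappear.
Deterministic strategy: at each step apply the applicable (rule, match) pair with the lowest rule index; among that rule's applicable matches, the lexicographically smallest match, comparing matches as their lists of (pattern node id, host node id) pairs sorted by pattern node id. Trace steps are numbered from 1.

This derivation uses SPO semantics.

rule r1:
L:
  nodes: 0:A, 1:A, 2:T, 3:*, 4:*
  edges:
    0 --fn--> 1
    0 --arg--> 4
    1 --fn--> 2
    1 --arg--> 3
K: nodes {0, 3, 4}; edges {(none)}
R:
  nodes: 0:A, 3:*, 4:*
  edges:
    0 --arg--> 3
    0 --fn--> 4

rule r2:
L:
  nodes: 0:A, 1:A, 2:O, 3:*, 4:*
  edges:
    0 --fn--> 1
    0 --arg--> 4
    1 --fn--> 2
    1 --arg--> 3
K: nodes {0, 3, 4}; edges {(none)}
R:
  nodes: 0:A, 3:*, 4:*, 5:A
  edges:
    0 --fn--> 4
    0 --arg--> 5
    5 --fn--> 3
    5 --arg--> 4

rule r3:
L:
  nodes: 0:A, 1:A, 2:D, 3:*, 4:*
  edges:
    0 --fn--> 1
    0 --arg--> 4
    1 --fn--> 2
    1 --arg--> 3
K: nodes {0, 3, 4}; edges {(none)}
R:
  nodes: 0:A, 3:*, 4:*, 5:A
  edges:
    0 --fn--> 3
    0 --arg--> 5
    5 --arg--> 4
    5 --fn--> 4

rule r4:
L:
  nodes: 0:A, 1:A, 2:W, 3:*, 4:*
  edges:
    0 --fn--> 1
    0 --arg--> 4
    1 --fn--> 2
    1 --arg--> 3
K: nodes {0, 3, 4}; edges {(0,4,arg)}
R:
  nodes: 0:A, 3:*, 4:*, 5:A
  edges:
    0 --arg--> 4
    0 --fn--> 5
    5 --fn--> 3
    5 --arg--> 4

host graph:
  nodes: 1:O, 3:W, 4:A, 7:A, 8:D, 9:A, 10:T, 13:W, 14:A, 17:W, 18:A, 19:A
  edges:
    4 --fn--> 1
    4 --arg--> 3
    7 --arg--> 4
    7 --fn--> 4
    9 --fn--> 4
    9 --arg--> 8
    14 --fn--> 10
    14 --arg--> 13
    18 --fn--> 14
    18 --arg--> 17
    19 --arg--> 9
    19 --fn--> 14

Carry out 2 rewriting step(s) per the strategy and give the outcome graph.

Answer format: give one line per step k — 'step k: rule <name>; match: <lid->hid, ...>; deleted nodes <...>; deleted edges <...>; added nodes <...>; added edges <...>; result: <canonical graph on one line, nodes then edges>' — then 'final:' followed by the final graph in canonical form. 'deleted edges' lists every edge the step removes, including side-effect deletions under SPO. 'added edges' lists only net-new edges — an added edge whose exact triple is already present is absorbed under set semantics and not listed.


step 1: rule r1; match: 0->18, 1->14, 2->10, 3->13, 4->17; deleted nodes 10, 14; deleted edges (14,10,fn); (14,13,arg); (18,14,fn); (18,17,arg); (19,14,fn); added nodes (none); added edges (18,13,arg); (18,17,fn); result: nodes: 1:O, 3:W, 4:A, 7:A, 8:D, 9:A, 13:W, 17:W, 18:A, 19:A edges: (4,1,fn); (4,3,arg); (7,4,arg); (7,4,fn); (9,4,fn); (9,8,arg); (18,13,arg); (18,17,fn); (19,9,arg)
step 2: rule r2; match: 0->9, 1->4, 2->1, 3->3, 4->8; deleted nodes 1, 4; deleted edges (4,1,fn); (4,3,arg); (7,4,arg); (7,4,fn); (9,4,fn); (9,8,arg); added nodes 20; added edges (9,8,fn); (9,20,arg); (20,3,fn); (20,8,arg); result: nodes: 3:W, 7:A, 8:D, 9:A, 13:W, 17:W, 18:A, 19:A, 20:A edges: (9,8,fn); (9,20,arg); (18,13,arg); (18,17,fn); (19,9,arg); (20,3,fn); (20,8,arg)
final:
nodes: 3:W, 7:A, 8:D, 9:A, 13:W, 17:W, 18:A, 19:A, 20:A
edges: (9,8,fn); (9,20,arg); (18,13,arg); (18,17,fn); (19,9,arg); (20,3,fn); (20,8,arg)


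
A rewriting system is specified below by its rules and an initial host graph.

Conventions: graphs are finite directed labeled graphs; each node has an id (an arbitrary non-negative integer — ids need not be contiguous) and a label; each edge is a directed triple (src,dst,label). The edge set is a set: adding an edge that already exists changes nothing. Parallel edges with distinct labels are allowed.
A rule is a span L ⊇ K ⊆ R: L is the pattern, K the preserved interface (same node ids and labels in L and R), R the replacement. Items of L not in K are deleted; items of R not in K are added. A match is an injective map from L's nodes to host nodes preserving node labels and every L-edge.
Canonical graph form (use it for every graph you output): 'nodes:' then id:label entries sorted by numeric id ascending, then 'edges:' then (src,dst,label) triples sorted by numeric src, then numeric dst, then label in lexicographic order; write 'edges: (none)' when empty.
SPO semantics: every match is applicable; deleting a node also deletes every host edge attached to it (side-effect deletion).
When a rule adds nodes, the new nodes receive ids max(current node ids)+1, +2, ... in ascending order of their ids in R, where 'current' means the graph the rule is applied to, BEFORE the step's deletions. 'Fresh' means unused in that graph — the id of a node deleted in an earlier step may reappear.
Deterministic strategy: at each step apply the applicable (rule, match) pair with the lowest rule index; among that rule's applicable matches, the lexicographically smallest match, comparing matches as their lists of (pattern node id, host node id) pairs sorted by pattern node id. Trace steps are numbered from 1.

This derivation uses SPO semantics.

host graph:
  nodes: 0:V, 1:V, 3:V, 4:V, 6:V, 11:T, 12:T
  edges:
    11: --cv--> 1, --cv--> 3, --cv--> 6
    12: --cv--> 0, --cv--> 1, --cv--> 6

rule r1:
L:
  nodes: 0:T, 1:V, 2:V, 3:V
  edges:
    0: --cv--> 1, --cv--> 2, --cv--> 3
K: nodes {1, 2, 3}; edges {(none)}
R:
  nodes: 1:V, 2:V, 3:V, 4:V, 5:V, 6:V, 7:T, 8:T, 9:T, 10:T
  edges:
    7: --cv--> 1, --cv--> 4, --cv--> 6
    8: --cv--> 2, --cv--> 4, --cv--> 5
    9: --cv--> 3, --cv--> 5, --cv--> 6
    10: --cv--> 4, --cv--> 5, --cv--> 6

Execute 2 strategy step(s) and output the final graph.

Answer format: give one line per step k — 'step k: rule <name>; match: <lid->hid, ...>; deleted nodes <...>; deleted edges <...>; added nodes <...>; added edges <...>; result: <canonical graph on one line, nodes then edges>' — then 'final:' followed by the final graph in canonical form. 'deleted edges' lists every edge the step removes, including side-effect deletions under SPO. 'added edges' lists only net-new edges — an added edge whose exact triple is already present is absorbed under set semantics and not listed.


step 1: rule r1; match: 0->11, 1->1, 2->3, 3->6; deleted nodes 11; deleted edges (11,1,cv); (11,3,cv); (11,6,cv); added nodes 13, 14, 15, 16, 17, 18, 19; added edges (16,1,cv); (16,13,cv); (16,15,cv); (17,3,cv); (17,13,cv); (17,14,cv); (18,6,cv); (18,14,cv); (18,15,cv); (19,13,cv); (19,14,cv); (19,15,cv); result: nodes: 0:V, 1:V, 3:V, 4:V, 6:V, 12:T, 13:V, 14:V, 15:V, 16:T, 17:T, 18:T, 19:T edges: (12,0,cv); (12,1,cv); (12,6,cv); (16,1,cv); (16,13,cv); (16,15,cv); (17,3,cv); (17,13,cv); (17,14,cv); (18,6,cv); (18,14,cv); (18,15,cv); (19,13,cv); (19,14,cv); (19,15,cv)
step 2: rule r1; match: 0->12, 1->0, 2->1, 3->6; deleted nodes 12; deleted edges (12,0,cv); (12,1,cv); (12,6,cv); added nodes 20, 21, 22, 23, 24, 25, 26; added edges (23,0,cv); (23,20,cv); (23,22,cv); (24,1,cv); (24,20,cv); (24,21,cv); (25,6,cv); (25,21,cv); (25,22,cv); (26,20,cv); (26,21,cv); (26,22,cv); result: nodes: 0:V, 1:V, 3:V, 4:V, 6:V, 13:V, 14:V, 15:V, 16:T, 17:T, 18:T, 19:T, 20:V, 21:V, 22:V, 23:T, 24:T, 25:T, 26:T edges: (16,1,cv); (16,13,cv); (16,15,cv); (17,3,cv); (17,13,cv); (17,14,cv); (18,6,cv); (18,14,cv); (18,15,cv); (19,13,cv); (19,14,cv); (19,15,cv); (23,0,cv); (23,20,cv); (23,22,cv); (24,1,cv); (24,20,cv); (24,21,cv); (25,6,cv); (25,21,cv); (25,22,cv); (26,20,cv); (26,21,cv); (26,22,cv)
final:
nodes: 0:V, 1:V, 3:V, 4:V, 6:V, 13:V, 14:V, 15:V, 16:T, 17:T, 18:T, 19:T, 20:V, 21:V, 22:V, 23:T, 24:T, 25:T, 26:T
edges: (16,1,cv); (16,13,cv); (16,15,cv); (17,3,cv); (17,13,cv); (17,14,cv); (18,6,cv); (18,14,cv); (18,15,cv); (19,13,cv); (19,14,cv); (19,15,cv); (23,0,cv); (23,20,cv); (23,22,cv); (24,1,cv); (24,20,cv); (24,21,cv); (25,6,cv); (25,21,cv); (25,22,cv); (26,20,cv); (26,21,cv); (26,22,cv)


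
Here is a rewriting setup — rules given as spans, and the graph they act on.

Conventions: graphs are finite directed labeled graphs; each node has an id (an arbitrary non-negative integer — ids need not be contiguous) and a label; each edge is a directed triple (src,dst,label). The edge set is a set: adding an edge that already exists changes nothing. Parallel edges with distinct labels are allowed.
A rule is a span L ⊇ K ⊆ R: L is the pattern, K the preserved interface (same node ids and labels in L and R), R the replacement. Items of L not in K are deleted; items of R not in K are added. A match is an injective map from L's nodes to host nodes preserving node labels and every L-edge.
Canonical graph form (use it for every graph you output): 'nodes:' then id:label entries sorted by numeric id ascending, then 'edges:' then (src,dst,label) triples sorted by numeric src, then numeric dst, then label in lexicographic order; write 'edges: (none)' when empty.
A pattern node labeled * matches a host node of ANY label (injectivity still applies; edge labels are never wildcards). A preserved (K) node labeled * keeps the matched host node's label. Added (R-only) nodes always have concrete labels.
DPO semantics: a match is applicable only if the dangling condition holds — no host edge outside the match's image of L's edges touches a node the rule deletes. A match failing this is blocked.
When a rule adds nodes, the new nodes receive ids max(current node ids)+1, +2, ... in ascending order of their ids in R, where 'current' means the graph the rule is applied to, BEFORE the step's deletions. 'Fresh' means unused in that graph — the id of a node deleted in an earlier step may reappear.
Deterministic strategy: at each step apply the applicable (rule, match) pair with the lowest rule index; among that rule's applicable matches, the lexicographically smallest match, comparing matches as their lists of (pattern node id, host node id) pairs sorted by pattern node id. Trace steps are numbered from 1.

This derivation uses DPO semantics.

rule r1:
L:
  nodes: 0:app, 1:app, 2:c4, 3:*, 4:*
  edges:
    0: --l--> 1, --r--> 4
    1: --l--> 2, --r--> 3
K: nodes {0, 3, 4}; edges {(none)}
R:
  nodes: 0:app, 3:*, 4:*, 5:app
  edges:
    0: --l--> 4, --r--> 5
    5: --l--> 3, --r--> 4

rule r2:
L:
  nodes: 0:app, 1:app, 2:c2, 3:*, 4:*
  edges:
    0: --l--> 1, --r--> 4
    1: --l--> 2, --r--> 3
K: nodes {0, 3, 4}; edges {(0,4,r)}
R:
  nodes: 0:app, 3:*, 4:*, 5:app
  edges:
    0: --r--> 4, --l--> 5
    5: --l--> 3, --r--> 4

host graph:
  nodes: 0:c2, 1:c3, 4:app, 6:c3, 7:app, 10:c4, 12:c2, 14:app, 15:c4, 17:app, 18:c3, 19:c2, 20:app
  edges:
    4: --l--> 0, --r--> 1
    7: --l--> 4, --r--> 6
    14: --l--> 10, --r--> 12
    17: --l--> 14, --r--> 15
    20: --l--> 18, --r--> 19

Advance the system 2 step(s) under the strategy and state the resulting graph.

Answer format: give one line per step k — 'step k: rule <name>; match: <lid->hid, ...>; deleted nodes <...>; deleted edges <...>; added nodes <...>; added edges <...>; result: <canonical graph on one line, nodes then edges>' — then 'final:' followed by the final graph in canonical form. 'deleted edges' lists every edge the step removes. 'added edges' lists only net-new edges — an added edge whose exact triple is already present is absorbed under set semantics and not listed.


step 1: rule r1; match: 0->17, 1->14, 2->10, 3->12, 4->15; deleted nodes 10, 14; deleted edges (14,10,l); (14,12,r); (17,14,l); (17,15,r); added nodes 21; added edges (17,15,l); (17,21,r); (21,12,l); (21,15,r); result: nodes: 0:c2, 1:c3, 4:app, 6:c3, 7:app, 12:c2, 15:c4, 17:app, 18:c3, 19:c2, 20:app, 21:app edges: (4,0,l); (4,1,r); (7,4,l); (7,6,r); (17,15,l); (17,21,r); (20,18,l); (20,19,r); (21,12,l); (21,15,r)
step 2: rule r2; match: 0->7, 1->4, 2->0, 3->1, 4->6; deleted nodes 0, 4; deleted edges (4,0,l); (4,1,r); (7,4,l); added nodes 22; added edges (7,22,l); (22,1,l); (22,6,r); result: nodes: 1:c3, 6:c3, 7:app, 12:c2, 15:c4, 17:app, 18:c3, 19:c2, 20:app, 21:app, 22:app edges: (7,6,r); (7,22,l); (17,15,l); (17,21,r); (20,18,l); (20,19,r); (21,12,l); (21,15,r); (22,1,l); (22,6,r)
final:
nodes: 1:c3, 6:c3, 7:app, 12:c2, 15:c4, 17:app, 18:c3, 19:c2, 20:app, 21:app, 22:app
edges: (7,6,r); (7,22,l); (17,15,l); (17,21,r); (20,18,l); (20,19,r); (21,12,l); (21,15,r); (22,1,l); (22,6,r)


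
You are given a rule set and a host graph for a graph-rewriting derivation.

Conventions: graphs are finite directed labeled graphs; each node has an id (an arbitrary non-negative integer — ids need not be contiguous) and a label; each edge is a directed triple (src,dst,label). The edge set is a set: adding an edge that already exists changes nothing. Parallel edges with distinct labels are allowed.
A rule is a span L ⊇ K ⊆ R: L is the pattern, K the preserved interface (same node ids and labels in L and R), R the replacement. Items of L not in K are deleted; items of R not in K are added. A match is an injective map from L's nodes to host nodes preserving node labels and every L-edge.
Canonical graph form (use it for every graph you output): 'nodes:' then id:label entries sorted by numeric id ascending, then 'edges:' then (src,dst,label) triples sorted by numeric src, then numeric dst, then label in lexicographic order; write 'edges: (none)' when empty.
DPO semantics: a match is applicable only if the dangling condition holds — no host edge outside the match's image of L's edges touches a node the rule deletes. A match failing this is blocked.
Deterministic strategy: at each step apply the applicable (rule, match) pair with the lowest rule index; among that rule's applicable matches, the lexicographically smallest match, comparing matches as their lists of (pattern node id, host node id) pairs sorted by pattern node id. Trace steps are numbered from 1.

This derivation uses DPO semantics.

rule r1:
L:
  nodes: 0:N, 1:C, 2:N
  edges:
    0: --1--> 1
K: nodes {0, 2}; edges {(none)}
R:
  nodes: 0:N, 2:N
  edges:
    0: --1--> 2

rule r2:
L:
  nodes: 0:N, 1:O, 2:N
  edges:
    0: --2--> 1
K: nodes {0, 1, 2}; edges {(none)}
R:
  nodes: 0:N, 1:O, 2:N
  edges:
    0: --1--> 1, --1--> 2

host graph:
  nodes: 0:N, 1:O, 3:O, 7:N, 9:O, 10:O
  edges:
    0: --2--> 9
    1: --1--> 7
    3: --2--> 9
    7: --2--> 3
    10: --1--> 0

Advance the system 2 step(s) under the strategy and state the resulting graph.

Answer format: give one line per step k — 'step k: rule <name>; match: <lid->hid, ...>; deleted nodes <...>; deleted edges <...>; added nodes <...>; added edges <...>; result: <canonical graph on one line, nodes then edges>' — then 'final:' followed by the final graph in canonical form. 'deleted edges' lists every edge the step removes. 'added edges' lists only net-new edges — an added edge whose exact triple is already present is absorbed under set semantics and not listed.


step 1: rule r2; match: 0->0, 1->9, 2->7; deleted nodes (none); deleted edges (0,9,2); added nodes (none); added edges (0,7,1); (0,9,1); result: nodes: 0:N, 1:O, 3:O, 7:N, 9:O, 10:O edges: (0,7,1); (0,9,1); (1,7,1); (3,9,2); (7,3,2); (10,0,1)
step 2: rule r2; match: 0->7, 1->3, 2->0; deleted nodes (none); deleted edges (7,3,2); added nodes (none); added edges (7,0,1); (7,3,1); result: nodes: 0:N, 1:O, 3:O, 7:N, 9:O, 10:O edges: (0,7,1); (0,9,1); (1,7,1); (3,9,2); (7,0,1); (7,3,1); (10,0,1)
final:
nodes: 0:N, 1:O, 3:O, 7:N, 9:O, 10:O
edges: (0,7,1); (0,9,1); (1,7,1); (3,9,2); (7,0,1); (7,3,1); (10,0,1)


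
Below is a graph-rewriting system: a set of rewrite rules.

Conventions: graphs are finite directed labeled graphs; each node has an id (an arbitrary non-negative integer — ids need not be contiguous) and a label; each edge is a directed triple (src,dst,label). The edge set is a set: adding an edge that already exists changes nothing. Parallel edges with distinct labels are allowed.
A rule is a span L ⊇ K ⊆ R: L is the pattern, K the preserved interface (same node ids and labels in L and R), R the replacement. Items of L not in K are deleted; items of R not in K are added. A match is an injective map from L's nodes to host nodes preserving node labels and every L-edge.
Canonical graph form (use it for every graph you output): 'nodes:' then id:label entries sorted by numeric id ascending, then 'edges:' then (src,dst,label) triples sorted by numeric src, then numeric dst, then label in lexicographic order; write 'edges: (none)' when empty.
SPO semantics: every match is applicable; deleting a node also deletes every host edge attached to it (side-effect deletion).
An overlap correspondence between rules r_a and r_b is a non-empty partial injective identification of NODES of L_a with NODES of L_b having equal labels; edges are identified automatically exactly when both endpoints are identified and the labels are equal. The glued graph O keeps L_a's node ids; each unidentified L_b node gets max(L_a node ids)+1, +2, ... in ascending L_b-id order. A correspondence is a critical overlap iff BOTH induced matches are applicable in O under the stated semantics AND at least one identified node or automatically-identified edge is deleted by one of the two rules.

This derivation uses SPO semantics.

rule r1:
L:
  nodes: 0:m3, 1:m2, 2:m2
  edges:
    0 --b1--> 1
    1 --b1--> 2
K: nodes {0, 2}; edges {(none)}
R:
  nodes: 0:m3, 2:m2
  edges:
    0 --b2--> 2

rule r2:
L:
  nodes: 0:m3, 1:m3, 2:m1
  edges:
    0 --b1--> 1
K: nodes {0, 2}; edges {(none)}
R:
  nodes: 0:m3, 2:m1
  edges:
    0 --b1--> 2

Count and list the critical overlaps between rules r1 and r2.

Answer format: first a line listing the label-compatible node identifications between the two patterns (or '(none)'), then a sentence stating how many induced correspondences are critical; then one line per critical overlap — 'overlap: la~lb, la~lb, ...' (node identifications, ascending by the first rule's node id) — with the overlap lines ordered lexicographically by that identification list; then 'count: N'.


label-compatible node identifications between L(r1) and L(r2): 0~0, 0~1
1 of the induced correspondences is a critical overlap of r1 and r2.
overlap: 0~1
count: 1


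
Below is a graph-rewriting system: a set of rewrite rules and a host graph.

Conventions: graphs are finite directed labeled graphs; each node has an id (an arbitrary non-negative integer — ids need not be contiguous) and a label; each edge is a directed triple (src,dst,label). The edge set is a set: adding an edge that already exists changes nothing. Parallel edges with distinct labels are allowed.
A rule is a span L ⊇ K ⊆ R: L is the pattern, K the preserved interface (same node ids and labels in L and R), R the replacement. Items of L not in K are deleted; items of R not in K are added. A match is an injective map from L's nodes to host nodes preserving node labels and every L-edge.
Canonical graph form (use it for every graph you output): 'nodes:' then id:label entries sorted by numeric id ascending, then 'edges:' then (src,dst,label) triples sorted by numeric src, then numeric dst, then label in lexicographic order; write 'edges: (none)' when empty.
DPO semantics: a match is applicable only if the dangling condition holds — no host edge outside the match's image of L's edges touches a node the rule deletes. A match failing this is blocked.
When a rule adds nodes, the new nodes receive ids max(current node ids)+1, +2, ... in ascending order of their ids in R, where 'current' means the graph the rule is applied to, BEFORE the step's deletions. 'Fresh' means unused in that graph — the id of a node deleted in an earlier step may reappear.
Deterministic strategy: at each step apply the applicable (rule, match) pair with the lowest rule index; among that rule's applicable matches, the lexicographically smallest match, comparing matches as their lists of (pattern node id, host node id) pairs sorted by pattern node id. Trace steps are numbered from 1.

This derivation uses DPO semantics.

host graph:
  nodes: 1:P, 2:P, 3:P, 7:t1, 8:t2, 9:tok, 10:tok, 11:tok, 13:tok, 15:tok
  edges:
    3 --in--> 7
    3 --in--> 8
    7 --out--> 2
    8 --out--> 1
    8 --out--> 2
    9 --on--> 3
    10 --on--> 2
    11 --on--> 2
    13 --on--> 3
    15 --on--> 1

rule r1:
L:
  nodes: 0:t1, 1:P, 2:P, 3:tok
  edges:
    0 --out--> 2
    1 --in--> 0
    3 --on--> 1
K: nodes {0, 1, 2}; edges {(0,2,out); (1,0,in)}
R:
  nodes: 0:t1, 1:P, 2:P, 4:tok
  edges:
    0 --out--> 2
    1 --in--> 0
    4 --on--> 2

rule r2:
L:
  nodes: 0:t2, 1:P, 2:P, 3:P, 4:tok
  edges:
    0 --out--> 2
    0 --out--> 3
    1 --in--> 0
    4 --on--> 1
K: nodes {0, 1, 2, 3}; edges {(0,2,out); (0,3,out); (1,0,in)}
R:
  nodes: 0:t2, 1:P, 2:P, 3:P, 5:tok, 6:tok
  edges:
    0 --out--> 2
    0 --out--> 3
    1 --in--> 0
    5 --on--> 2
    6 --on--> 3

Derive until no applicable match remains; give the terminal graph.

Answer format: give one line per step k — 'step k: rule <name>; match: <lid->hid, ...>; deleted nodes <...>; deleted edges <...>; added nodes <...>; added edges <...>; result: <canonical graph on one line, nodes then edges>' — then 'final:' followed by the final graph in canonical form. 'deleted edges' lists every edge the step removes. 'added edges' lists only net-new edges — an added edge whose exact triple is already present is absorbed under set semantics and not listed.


step 1: rule r1; match: 0->7, 1->3, 2->2, 3->9; deleted nodes 9; deleted edges (9,3,on); added nodes 16; added edges (16,2,on); result: nodes: 1:P, 2:P, 3:P, 7:t1, 8:t2, 10:tok, 11:tok, 13:tok, 15:tok, 16:tok edges: (3,7,in); (3,8,in); (7,2,out); (8,1,out); (8,2,out); (10,2,on); (11,2,on); (13,3,on); (15,1,on); (16,2,on)
step 2: rule r1; match: 0->7, 1->3, 2->2, 3->13; deleted nodes 13; deleted edges (13,3,on); added nodes 17; added edges (17,2,on); result: nodes: 1:P, 2:P, 3:P, 7:t1, 8:t2, 10:tok, 11:tok, 15:tok, 16:tok, 17:tok edges: (3,7,in); (3,8,in); (7,2,out); (8,1,out); (8,2,out); (10,2,on); (11,2,on); (15,1,on); (16,2,on); (17,2,on)
final:
nodes: 1:P, 2:P, 3:P, 7:t1, 8:t2, 10:tok, 11:tok, 15:tok, 16:tok, 17:tok
edges: (3,7,in); (3,8,in); (7,2,out); (8,1,out); (8,2,out); (10,2,on); (11,2,on); (15,1,on); (16,2,on); (17,2,on)


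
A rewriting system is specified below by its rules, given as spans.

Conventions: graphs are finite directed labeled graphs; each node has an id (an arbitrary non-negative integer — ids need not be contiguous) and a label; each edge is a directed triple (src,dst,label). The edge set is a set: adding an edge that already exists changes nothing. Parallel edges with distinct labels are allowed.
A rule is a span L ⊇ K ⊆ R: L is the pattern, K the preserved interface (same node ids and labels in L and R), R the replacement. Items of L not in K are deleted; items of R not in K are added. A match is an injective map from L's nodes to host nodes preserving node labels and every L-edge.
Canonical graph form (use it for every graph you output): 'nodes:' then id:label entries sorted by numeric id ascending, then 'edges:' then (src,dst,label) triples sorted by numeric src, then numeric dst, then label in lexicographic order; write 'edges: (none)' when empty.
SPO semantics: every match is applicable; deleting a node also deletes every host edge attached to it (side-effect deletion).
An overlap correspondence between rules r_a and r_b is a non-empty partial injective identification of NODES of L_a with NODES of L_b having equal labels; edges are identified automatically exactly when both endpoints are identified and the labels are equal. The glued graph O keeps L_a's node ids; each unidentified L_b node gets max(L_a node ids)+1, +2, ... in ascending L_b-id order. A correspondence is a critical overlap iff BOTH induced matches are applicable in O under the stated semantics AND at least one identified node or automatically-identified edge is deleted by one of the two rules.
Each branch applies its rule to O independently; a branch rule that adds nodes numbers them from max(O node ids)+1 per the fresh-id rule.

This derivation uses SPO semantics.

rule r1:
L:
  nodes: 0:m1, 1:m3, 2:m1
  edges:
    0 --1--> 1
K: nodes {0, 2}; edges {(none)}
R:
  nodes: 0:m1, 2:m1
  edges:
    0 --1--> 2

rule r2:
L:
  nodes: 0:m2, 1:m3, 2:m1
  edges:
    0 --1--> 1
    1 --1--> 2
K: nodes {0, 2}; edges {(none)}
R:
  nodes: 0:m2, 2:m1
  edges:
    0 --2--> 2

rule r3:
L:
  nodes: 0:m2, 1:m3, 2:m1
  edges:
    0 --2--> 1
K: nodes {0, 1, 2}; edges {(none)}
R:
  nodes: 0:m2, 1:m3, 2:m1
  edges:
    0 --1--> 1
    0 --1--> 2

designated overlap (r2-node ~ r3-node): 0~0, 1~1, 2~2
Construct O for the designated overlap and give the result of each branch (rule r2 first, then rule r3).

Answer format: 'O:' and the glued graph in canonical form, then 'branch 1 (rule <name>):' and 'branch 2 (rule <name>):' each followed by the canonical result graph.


O:
nodes: 0:m2, 1:m3, 2:m1
edges: (0,1,1); (0,1,2); (1,2,1)
branch 1 (rule r2):
nodes: 0:m2, 2:m1
edges: (0,2,2)
branch 2 (rule r3):
nodes: 0:m2, 1:m3, 2:m1
edges: (0,1,1); (0,2,1); (1,2,1)


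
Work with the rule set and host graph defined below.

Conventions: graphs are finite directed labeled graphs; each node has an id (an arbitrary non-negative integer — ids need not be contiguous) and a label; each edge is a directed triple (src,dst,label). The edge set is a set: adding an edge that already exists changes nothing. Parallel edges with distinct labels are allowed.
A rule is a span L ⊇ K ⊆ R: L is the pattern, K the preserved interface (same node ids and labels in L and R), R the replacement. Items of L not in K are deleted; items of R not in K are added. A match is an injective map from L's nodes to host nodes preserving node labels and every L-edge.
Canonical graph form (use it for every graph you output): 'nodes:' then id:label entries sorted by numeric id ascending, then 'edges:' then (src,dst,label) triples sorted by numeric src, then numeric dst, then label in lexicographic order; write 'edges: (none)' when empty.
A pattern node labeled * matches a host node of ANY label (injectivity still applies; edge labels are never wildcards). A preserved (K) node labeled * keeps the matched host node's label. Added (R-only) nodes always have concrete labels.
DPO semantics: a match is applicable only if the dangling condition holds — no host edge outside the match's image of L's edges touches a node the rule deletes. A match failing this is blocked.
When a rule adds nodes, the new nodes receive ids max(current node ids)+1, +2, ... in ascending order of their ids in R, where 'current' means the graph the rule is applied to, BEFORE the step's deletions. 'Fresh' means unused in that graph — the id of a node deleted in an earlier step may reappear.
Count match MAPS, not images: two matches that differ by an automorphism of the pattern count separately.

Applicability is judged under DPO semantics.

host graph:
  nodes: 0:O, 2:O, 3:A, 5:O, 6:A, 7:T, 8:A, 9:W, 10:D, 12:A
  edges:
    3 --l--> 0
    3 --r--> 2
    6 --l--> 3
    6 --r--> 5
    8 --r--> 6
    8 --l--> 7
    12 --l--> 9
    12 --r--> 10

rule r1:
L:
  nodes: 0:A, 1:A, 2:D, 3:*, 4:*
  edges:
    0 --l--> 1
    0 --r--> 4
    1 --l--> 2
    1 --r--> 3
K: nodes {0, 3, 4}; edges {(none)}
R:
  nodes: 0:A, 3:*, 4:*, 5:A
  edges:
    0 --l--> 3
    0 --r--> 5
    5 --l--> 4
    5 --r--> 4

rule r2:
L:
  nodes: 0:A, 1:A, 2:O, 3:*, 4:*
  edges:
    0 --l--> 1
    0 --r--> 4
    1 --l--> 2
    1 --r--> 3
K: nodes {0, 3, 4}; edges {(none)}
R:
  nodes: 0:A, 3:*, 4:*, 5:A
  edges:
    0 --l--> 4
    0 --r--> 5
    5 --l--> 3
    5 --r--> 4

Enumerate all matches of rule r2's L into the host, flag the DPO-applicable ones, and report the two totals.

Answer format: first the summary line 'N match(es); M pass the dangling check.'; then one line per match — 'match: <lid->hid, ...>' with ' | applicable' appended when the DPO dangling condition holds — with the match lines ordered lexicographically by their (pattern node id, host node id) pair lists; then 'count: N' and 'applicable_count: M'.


1 match(es); 1 pass the dangling check.
match: 0->6, 1->3, 2->0, 3->2, 4->5 | applicable
count: 1
applicable_count: 1
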